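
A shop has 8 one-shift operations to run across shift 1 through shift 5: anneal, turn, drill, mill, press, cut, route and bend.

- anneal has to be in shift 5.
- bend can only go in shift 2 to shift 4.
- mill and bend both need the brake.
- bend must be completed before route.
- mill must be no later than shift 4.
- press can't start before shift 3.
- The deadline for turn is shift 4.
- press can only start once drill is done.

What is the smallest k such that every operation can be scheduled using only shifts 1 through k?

The precedence chain requires at least 2 distinct shifts.
anneal can't be placed before shift 5, so the schedule must run through at least shift 5.
5 works (last occupied shift: shift 5): for example press=shift 3, drill=shift 1, turn=shift 1, bend=shift 2, anneal=shift 5, mill=shift 1, route=shift 3, cut=shift 1.

5 shifts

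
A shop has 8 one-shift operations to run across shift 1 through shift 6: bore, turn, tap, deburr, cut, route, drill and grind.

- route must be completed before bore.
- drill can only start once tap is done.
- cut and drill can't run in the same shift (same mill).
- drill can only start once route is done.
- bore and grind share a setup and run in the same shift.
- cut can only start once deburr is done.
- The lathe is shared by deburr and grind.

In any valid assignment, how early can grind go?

Grind must be in the same shift as bore, which can't be before shift 2, so grind is at least shift 2.
grind at shift 2 is achievable: tap=shift 1, route=shift 1, drill=shift 2, deburr=shift 1, grind=shift 2, cut=shift 3, turn=shift 1, bore=shift 2.

shift 2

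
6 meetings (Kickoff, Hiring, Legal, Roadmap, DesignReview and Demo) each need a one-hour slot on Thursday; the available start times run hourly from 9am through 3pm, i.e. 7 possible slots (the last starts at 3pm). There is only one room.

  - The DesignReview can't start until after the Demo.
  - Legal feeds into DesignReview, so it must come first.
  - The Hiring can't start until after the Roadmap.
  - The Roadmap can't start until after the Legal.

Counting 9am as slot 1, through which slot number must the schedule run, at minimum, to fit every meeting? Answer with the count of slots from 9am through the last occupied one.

The precedence chain requires at least 3 distinct slots.
With at most 1 per slot and 6 meetings, at least 6 slots are needed.
6 works (last occupied slot: 2pm): for example Hiring -> 1pm, DesignReview -> 12pm, Kickoff -> 2pm, Demo -> 11am, Legal -> 9am, Roadmap -> 10am.

6 slots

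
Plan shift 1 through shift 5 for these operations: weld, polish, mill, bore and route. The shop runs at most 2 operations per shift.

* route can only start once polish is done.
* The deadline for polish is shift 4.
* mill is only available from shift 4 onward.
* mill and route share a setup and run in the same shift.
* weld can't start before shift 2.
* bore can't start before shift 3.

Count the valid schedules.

Splitting on weld: it can be shift 2 (14), shift 3 (12), shift 4 (7), shift 5 (6). Listing each branch's schedules as (polish, mill, bore, route) by shift number:
weld=shift 2: (1,4,3,4) (1,4,5,4) (1,5,3,5) (1,5,4,5) (2,4,3,4) (2,4,5,4) (2,5,3,5) (2,5,4,5) (3,4,3,4) (3,4,5,4) (3,5,3,5) (3,5,4,5) (4,5,3,5) (4,5,4,5) — 14.
weld=shift 3: (1,4,3,4) (1,4,5,4) (1,5,3,5) (1,5,4,5) (2,4,3,4) (2,4,5,4) (2,5,3,5) (2,5,4,5) (3,4,5,4) (3,5,4,5) (4,5,3,5) (4,5,4,5) — 12.
weld=shift 4: (1,5,3,5) (1,5,4,5) (2,5,3,5) (2,5,4,5) (3,5,3,5) (3,5,4,5) (4,5,3,5) — 7.
weld=shift 5: (1,4,3,4) (1,4,5,4) (2,4,3,4) (2,4,5,4) (3,4,3,4) (3,4,5,4) — 6.
Summing: 14 + 12 + 7 + 6 = 39.

39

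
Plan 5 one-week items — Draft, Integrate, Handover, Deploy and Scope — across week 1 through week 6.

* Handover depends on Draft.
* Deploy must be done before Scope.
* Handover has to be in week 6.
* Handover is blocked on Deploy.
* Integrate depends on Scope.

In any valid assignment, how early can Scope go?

Precedence pushes Scope to at least week 2; downstream work caps Scope at week 5.
Scope at week 2 is achievable: Scope in week 2, Deploy in week 1, Draft in week 1, Integrate in week 3, Handover in week 6.

week 2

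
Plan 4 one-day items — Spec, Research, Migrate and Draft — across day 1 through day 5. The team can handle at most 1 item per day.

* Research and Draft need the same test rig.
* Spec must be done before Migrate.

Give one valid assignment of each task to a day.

Research -> day 3; Draft -> day 4; Migrate -> day 2; Spec -> day 1

Checking: Spec(day 1) before Migrate(day 2); Research(day 3) != Draft(day 4); max 1 per day (cap 1).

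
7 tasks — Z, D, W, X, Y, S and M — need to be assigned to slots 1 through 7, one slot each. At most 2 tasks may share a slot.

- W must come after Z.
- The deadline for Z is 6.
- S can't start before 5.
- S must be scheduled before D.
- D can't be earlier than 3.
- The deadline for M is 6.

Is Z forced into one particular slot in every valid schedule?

Z can be 1 (e.g. X -> 2; W -> 2; Z -> 1; Y -> 3; S -> 5; M -> 1; D -> 6) or 2 (e.g. D=6; M=1; W=3; Y=2; Z=2; S=5; X=1).

No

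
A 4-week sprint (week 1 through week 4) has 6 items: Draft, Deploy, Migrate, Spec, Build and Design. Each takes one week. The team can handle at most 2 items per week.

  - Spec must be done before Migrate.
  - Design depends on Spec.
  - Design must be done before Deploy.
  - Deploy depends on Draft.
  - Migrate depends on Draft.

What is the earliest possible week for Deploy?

week 3

Precedence pushes Deploy to at least week 3.
Deploy at week 3 is achievable: Build in week 3; Deploy in week 3; Migrate in week 2; Spec in week 1; Design in week 2; Draft in week 1.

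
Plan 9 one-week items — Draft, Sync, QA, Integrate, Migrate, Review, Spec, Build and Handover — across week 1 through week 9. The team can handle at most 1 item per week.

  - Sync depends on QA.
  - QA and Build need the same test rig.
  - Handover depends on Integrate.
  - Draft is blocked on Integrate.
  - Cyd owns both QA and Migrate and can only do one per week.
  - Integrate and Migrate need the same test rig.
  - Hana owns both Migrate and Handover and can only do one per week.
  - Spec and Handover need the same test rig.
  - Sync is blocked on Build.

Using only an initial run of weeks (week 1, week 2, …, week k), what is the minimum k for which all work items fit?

9

The precedence chain requires at least 2 distinct weeks.
With at most 1 per week and 9 work items, at least 9 weeks are needed.
9 works (last occupied week: week 9): for example Integrate -> week 4, Handover -> week 6, Sync -> week 3, QA -> week 1, Spec -> week 9, Draft -> week 5, Review -> week 8, Migrate -> week 7, Build -> week 2.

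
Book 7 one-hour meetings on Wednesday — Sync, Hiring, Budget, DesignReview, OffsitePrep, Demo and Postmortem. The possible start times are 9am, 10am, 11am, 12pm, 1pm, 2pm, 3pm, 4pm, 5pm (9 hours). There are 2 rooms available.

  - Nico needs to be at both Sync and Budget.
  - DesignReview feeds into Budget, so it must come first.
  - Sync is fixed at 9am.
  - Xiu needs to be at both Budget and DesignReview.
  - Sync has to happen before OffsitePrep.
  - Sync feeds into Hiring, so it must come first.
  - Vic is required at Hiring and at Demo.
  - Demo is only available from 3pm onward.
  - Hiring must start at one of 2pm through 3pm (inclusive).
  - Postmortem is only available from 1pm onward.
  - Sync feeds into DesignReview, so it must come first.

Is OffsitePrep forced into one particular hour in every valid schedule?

No

OffsitePrep can be 10am (e.g. Demo in 3pm; DesignReview in 10am; Sync in 9am; Hiring in 2pm; Budget in 11am; Postmortem in 1pm; OffsitePrep in 10am) or 11am (e.g. DesignReview=10am, Hiring=2pm, Sync=9am, Budget=11am, Postmortem=1pm, Demo=3pm, OffsitePrep=11am).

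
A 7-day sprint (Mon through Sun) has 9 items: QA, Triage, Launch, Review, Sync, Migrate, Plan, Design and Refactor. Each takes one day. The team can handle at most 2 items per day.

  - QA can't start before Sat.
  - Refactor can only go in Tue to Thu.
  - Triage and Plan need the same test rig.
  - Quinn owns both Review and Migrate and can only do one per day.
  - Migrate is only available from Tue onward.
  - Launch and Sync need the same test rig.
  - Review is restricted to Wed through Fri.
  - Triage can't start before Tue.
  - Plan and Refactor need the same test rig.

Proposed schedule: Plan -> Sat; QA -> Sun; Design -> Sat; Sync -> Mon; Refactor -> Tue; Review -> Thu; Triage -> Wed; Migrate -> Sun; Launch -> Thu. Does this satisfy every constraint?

Triage can't start before Tue — holds.
Refactor can only go in Tue to Thu — holds.
Quinn owns both Review and Migrate and can only do one per day — holds.
The team can handle at most 2 items per day — holds.
Review is restricted to Wed through Fri — holds.
Plan and Refactor need the same test rig — holds.
Triage and Plan need the same test rig — holds.
Launch and Sync need the same test rig — holds.
QA can't start before Sat — holds.
Migrate is only available from Tue onward — holds.

Yes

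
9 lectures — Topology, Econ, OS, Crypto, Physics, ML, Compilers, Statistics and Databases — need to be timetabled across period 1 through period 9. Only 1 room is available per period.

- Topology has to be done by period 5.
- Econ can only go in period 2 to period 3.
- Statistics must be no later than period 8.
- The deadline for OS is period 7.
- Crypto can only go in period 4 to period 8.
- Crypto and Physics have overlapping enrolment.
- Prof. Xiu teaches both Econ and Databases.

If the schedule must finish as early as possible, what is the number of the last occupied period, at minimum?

With at most 1 per period and 9 lectures, at least 9 periods are needed.
Crypto can't be placed before period 4, so the schedule must run through at least period 4.
9 works (last occupied period: period 9): for example Statistics=period 5, Topology=period 1, Crypto=period 4, Databases=period 9, Compilers=period 8, OS=period 3, Econ=period 2, ML=period 7, Physics=period 6.

9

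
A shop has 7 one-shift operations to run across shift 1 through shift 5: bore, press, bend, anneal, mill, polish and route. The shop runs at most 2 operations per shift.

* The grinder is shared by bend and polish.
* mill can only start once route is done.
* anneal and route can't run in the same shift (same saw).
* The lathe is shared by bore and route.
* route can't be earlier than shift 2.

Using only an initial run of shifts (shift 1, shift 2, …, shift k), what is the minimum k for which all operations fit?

The precedence chain requires at least 2 distinct shifts.
With at most 2 per shift and 7 operations, at least 4 shifts are needed.
Propagating the time windows through the other constraints, mill can't land before shift 3, so the schedule must run through at least shift 3.
4 works (last occupied shift: shift 4): for example bore -> shift 1, polish -> shift 4, mill -> shift 3, route -> shift 2, anneal -> shift 3, bend -> shift 2, press -> shift 1.

4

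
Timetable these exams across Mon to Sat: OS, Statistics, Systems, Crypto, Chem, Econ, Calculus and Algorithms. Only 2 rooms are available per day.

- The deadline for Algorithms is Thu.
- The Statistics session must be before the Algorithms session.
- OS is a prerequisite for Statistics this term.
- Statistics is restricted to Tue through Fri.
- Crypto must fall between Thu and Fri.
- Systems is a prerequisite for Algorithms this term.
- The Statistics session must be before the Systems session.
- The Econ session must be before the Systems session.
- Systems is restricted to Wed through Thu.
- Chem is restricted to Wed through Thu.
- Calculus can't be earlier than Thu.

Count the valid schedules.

14

Splitting on Crypto: it can be Thu (4), Fri (10). Listing each branch's schedules as (OS, Statistics, Systems, Chem, Econ, Calculus, Algorithms):
Crypto=Thu: (Mon,Tue,Wed,Wed,Mon,Fri,Thu) (Mon,Tue,Wed,Wed,Mon,Sat,Thu) (Mon,Tue,Wed,Wed,Tue,Fri,Thu) (Mon,Tue,Wed,Wed,Tue,Sat,Thu) — 4.
Crypto=Fri: (Mon,Tue,Wed,Wed,Mon,Thu,Thu) (Mon,Tue,Wed,Wed,Mon,Fri,Thu) (Mon,Tue,Wed,Wed,Mon,Sat,Thu) (Mon,Tue,Wed,Wed,Tue,Thu,Thu) (Mon,Tue,Wed,Wed,Tue,Fri,Thu) (Mon,Tue,Wed,Wed,Tue,Sat,Thu) (Mon,Tue,Wed,Thu,Mon,Fri,Thu) (Mon,Tue,Wed,Thu,Mon,Sat,Thu) (Mon,Tue,Wed,Thu,Tue,Fri,Thu) (Mon,Tue,Wed,Thu,Tue,Sat,Thu) — 10.
Summing: 4 + 10 = 14.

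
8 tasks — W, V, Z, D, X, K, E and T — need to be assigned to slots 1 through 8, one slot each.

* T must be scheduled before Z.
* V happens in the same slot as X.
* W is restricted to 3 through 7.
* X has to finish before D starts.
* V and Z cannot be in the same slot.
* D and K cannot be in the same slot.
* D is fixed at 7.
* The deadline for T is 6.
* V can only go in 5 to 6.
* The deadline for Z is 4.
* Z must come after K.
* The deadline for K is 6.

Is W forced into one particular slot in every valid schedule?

W can be 3 (e.g. W=3; T=1; X=5; D=7; V=5; E=1; Z=2; K=1) or 4 (e.g. W=4, V=5, K=1, Z=2, T=1, E=1, D=7, X=5).

No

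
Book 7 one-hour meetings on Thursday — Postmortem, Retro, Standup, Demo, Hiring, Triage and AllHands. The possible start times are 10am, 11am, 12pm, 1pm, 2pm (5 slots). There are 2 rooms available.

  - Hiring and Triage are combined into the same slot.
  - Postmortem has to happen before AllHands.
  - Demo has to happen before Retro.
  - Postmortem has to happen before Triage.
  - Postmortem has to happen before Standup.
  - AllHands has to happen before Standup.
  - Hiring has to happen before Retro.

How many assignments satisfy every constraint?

50

Splitting on Postmortem: it can be 10am (42), 11am (8). Listing each branch's schedules as (Retro, Standup, Demo, Hiring, Triage, AllHands):
Postmortem=10am: (12pm,1pm,10am,11am,11am,12pm) (12pm,2pm,10am,11am,11am,12pm) (12pm,2pm,10am,11am,11am,1pm) (1pm,1pm,10am,11am,11am,12pm) (1pm,1pm,10am,12pm,12pm,11am) (1pm,1pm,11am,12pm,12pm,11am) (1pm,1pm,12pm,11am,11am,12pm) (1pm,2pm,10am,11am,11am,12pm) (1pm,2pm,10am,11am,11am,1pm) (1pm,2pm,10am,12pm,12pm,11am) (1pm,2pm,10am,12pm,12pm,1pm) (1pm,2pm,11am,12pm,12pm,11am) (1pm,2pm,11am,12pm,12pm,1pm) (1pm,2pm,12pm,11am,11am,12pm) (1pm,2pm,12pm,11am,11am,1pm) (2pm,12pm,10am,1pm,1pm,11am) (2pm,12pm,11am,1pm,1pm,11am) (2pm,12pm,12pm,1pm,1pm,11am) (2pm,1pm,10am,11am,11am,12pm) (2pm,1pm,10am,12pm,12pm,11am) (2pm,1pm,11am,12pm,12pm,11am) (2pm,1pm,12pm,11am,11am,12pm) (2pm,1pm,1pm,11am,11am,12pm) (2pm,1pm,1pm,12pm,12pm,11am) (2pm,2pm,10am,11am,11am,12pm) (2pm,2pm,10am,11am,11am,1pm) (2pm,2pm,10am,12pm,12pm,11am) (2pm,2pm,10am,12pm,12pm,1pm) (2pm,2pm,10am,1pm,1pm,11am) (2pm,2pm,10am,1pm,1pm,12pm) (2pm,2pm,11am,12pm,12pm,11am) (2pm,2pm,11am,12pm,12pm,1pm) (2pm,2pm,11am,1pm,1pm,11am) (2pm,2pm,11am,1pm,1pm,12pm) (2pm,2pm,12pm,11am,11am,12pm) (2pm,2pm,12pm,11am,11am,1pm) (2pm,2pm,12pm,1pm,1pm,11am) (2pm,2pm,12pm,1pm,1pm,12pm) (2pm,2pm,1pm,11am,11am,12pm) (2pm,2pm,1pm,11am,11am,1pm) (2pm,2pm,1pm,12pm,12pm,11am) (2pm,2pm,1pm,12pm,12pm,1pm) — 42.
Postmortem=11am: (1pm,2pm,10am,12pm,12pm,1pm) (1pm,2pm,11am,12pm,12pm,1pm) (2pm,2pm,10am,12pm,12pm,1pm) (2pm,2pm,10am,1pm,1pm,12pm) (2pm,2pm,11am,12pm,12pm,1pm) (2pm,2pm,11am,1pm,1pm,12pm) (2pm,2pm,12pm,1pm,1pm,12pm) (2pm,2pm,1pm,12pm,12pm,1pm) — 8.
Summing: 42 + 8 = 50.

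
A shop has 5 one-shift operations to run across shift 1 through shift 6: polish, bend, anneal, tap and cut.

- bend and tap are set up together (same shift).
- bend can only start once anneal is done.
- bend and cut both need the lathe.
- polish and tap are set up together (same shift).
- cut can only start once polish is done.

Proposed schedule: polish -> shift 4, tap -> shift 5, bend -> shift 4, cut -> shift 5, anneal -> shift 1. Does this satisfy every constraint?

cut can only start once polish is done — holds.
bend can only start once anneal is done — holds.
bend and tap are set up together (same shift) — violated.
polish and tap are set up together (same shift) — violated.
bend and cut both need the lathe — holds.

Invalid. bend and tap are set up together (same shift).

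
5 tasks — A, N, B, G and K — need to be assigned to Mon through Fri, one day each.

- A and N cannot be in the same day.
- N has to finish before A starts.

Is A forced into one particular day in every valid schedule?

A can be Tue (e.g. K=Mon; N=Mon; A=Tue; G=Mon; B=Mon) or Wed (e.g. G -> Mon, B -> Mon, A -> Wed, K -> Mon, N -> Mon).

No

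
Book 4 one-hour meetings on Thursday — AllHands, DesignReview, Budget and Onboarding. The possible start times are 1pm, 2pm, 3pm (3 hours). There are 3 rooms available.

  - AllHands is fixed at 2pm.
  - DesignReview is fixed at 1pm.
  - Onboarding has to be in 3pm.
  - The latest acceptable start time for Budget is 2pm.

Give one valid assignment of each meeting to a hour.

Onboarding -> 3pm, DesignReview -> 1pm, AllHands -> 2pm, Budget -> 1pm

Checking: AllHands=2pm in [2pm,2pm]; Budget=1pm in [1pm,2pm]; DesignReview=1pm in [1pm,1pm]; Onboarding=3pm in [3pm,3pm]; max 2 per hour (cap 3).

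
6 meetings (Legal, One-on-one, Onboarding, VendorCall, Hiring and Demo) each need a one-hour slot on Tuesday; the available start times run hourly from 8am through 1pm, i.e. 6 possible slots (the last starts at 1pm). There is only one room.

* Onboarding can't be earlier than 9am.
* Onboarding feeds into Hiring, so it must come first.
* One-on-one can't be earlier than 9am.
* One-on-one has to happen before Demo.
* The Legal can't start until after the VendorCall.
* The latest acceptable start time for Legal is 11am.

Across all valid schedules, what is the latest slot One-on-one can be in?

One-on-one is available from 9am; downstream work caps One-on-one at 12pm.
One-on-one at 12pm is achievable: Demo=1pm, One-on-one=12pm, Onboarding=10am, Hiring=11am, VendorCall=8am, Legal=9am.

12pm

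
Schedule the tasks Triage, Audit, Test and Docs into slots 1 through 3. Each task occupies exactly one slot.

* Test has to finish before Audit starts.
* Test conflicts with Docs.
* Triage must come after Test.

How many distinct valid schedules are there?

Splitting on Triage: it can be 2 (4), 3 (6). Listing each branch's schedules as (Audit, Test, Docs):
Triage=2: (2,1,2) (2,1,3) (3,1,2) (3,1,3) — 4.
Triage=3: (2,1,2) (2,1,3) (3,1,2) (3,1,3) (3,2,1) (3,2,3) — 6.
Summing: 4 + 6 = 10.

10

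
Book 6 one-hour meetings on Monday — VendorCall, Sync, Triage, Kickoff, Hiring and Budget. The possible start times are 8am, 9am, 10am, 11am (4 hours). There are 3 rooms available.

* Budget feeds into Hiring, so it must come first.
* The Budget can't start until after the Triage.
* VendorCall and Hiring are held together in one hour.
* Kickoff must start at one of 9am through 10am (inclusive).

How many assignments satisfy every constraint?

31

Splitting on VendorCall: it can be 10am (7), 11am (24). Listing each branch's schedules as (Sync, Triage, Kickoff, Hiring, Budget):
VendorCall=10am: (8am,8am,9am,10am,9am) (8am,8am,10am,10am,9am) (9am,8am,9am,10am,9am) (9am,8am,10am,10am,9am) (10am,8am,9am,10am,9am) (11am,8am,9am,10am,9am) (11am,8am,10am,10am,9am) — 7.
VendorCall=11am: (8am,8am,9am,11am,9am) (8am,8am,9am,11am,10am) (8am,8am,10am,11am,9am) (8am,8am,10am,11am,10am) (8am,9am,9am,11am,10am) (8am,9am,10am,11am,10am) (9am,8am,9am,11am,9am) (9am,8am,9am,11am,10am) (9am,8am,10am,11am,9am) (9am,8am,10am,11am,10am) (9am,9am,9am,11am,10am) (9am,9am,10am,11am,10am) (10am,8am,9am,11am,9am) (10am,8am,9am,11am,10am) (10am,8am,10am,11am,9am) (10am,8am,10am,11am,10am) (10am,9am,9am,11am,10am) (10am,9am,10am,11am,10am) (11am,8am,9am,11am,9am) (11am,8am,9am,11am,10am) (11am,8am,10am,11am,9am) (11am,8am,10am,11am,10am) (11am,9am,9am,11am,10am) (11am,9am,10am,11am,10am) — 24.
Summing: 7 + 24 = 31.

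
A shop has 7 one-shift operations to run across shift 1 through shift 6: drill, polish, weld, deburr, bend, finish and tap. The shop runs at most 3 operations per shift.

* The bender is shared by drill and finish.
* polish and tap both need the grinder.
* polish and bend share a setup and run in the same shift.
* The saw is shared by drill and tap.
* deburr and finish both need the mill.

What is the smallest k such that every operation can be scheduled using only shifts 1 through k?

3

With at most 3 per shift and 7 operations, at least 3 shifts are needed.
3 works (last occupied shift: shift 3): for example bend=shift 1; deburr=shift 2; finish=shift 3; tap=shift 2; polish=shift 1; drill=shift 1; weld=shift 2.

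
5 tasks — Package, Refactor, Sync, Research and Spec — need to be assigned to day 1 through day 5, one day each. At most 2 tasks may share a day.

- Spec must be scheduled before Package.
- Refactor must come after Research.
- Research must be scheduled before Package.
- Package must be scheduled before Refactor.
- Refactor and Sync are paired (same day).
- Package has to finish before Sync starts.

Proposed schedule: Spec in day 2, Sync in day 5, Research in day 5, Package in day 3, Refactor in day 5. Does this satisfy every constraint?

No. At most 2 tasks may share a day is not satisfied.

Spec must be scheduled before Package — holds.
Research must be scheduled before Package — violated.
Package has to finish before Sync starts — holds.
Refactor must come after Research — violated.
Refactor and Sync are paired (same day) — holds.
Package must be scheduled before Refactor — holds.
At most 2 tasks may share a day — violated.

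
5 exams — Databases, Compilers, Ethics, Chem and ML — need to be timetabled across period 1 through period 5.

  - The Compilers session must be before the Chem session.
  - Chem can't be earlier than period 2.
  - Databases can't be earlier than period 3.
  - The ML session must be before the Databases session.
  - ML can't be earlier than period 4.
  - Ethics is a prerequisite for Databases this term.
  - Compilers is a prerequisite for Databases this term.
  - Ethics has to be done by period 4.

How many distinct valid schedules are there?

Splitting on Compilers: it can be period 1 (16), period 2 (12), period 3 (8), period 4 (4). Listing each branch's schedules as (Databases, Ethics, Chem, ML) by period number:
Compilers=period 1: (5,1,2,4) (5,1,3,4) (5,1,4,4) (5,1,5,4) (5,2,2,4) (5,2,3,4) (5,2,4,4) (5,2,5,4) (5,3,2,4) (5,3,3,4) (5,3,4,4) (5,3,5,4) (5,4,2,4) (5,4,3,4) (5,4,4,4) (5,4,5,4) — 16.
Compilers=period 2: (5,1,3,4) (5,1,4,4) (5,1,5,4) (5,2,3,4) (5,2,4,4) (5,2,5,4) (5,3,3,4) (5,3,4,4) (5,3,5,4) (5,4,3,4) (5,4,4,4) (5,4,5,4) — 12.
Compilers=period 3: (5,1,4,4) (5,1,5,4) (5,2,4,4) (5,2,5,4) (5,3,4,4) (5,3,5,4) (5,4,4,4) (5,4,5,4) — 8.
Compilers=period 4: (5,1,5,4) (5,2,5,4) (5,3,5,4) (5,4,5,4) — 4.
Summing: 16 + 12 + 8 + 4 = 40.

40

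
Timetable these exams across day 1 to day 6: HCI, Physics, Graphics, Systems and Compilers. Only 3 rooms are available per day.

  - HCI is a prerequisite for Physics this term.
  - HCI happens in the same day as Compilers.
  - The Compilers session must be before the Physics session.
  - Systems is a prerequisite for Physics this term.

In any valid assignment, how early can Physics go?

day 2

Precedence pushes Physics to at least day 2.
Physics at day 2 is achievable: Graphics=day 2, Systems=day 1, Physics=day 2, Compilers=day 1, HCI=day 1.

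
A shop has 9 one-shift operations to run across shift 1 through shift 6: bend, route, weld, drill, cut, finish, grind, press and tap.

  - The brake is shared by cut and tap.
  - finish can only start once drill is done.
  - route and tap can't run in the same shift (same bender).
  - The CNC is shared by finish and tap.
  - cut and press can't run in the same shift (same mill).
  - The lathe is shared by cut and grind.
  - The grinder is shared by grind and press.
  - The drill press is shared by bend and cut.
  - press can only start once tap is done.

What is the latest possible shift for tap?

Downstream work caps tap at shift 5.
tap at shift 5 is achievable: cut in shift 2; press in shift 6; grind in shift 1; finish in shift 2; bend in shift 1; route in shift 1; weld in shift 1; tap in shift 5; drill in shift 1.

shift 5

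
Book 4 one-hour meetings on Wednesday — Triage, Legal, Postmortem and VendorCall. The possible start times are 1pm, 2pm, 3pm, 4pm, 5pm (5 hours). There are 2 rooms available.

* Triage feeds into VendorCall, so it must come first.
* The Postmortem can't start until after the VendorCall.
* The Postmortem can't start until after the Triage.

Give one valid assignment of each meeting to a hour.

Legal -> 1pm; VendorCall -> 2pm; Triage -> 1pm; Postmortem -> 3pm

Checking: VendorCall(2pm) before Postmortem(3pm); Triage(1pm) before VendorCall(2pm); Triage(1pm) before Postmortem(3pm); max 2 per hour (cap 2).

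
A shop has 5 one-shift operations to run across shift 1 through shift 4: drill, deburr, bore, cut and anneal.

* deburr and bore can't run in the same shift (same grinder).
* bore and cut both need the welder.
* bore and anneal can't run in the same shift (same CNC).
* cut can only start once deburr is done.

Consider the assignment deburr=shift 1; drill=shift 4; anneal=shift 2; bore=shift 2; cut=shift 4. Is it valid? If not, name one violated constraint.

No. bore and anneal can't run in the same shift (same CNC) is not satisfied.

bore and anneal can't run in the same shift (same CNC) — violated.
deburr and bore can't run in the same shift (same grinder) — holds.
bore and cut both need the welder — holds.
cut can only start once deburr is done — holds.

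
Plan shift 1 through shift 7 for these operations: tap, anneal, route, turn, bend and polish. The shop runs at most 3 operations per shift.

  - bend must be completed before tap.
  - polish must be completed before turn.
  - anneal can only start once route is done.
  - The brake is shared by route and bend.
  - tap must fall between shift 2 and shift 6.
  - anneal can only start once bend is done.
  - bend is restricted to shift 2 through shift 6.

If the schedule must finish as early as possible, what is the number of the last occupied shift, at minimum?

3

The precedence chain requires at least 2 distinct shifts.
With at most 3 per shift and 6 operations, at least 2 shifts are needed.
Propagating the time windows through the other constraints, tap can't land before shift 3, so the schedule must run through at least shift 3.
3 works (last occupied shift: shift 3): for example tap -> shift 3, bend -> shift 2, route -> shift 1, turn -> shift 2, anneal -> shift 3, polish -> shift 1.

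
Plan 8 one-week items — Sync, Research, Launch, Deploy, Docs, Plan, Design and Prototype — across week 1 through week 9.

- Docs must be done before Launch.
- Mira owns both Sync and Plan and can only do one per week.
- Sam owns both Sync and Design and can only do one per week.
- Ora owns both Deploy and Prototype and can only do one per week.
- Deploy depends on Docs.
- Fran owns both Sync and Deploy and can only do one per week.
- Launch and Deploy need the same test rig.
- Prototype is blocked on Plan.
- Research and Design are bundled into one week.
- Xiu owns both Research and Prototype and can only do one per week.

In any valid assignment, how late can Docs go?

Downstream work caps Docs at week 8.
Docs at week 7 is achievable: Sync -> week 2; Deploy -> week 9; Plan -> week 1; Launch -> week 8; Research -> week 1; Prototype -> week 2; Design -> week 1; Docs -> week 7.
Nothing later works — the conflict constraints rule out every week after week 7.

week 7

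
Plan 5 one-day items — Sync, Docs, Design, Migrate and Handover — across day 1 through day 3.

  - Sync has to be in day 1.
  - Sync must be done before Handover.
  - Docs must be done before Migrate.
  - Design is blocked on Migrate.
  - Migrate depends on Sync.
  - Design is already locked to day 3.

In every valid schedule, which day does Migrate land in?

day 2

Sync is fixed at day 1 and must come before Migrate, so Migrate is at least day 2.
Design is fixed at day 3 and must come after Migrate, so Migrate is at most day 2.
So Migrate must be day 2.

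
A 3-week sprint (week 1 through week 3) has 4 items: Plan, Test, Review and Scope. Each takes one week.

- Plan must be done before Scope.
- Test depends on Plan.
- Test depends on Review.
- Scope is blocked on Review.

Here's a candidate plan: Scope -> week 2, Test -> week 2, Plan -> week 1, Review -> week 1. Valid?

Yes

Test depends on Review — holds.
Test depends on Plan — holds.
Scope is blocked on Review — holds.
Plan must be done before Scope — holds.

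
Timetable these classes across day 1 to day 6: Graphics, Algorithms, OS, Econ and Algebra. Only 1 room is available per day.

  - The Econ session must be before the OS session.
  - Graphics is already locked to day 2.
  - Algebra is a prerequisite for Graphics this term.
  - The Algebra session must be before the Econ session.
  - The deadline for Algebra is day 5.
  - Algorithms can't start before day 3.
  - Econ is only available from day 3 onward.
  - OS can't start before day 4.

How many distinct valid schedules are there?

Splitting on Algorithms: it can be day 3 (3), day 4 (3), day 5 (3), day 6 (3). Listing each branch's schedules as (Graphics, OS, Econ, Algebra) by day number:
Algorithms=day 3: (2,5,4,1) (2,6,4,1) (2,6,5,1) — 3.
Algorithms=day 4: (2,5,3,1) (2,6,3,1) (2,6,5,1) — 3.
Algorithms=day 5: (2,4,3,1) (2,6,3,1) (2,6,4,1) — 3.
Algorithms=day 6: (2,4,3,1) (2,5,3,1) (2,5,4,1) — 3.
Summing: 3 + 3 + 3 + 3 = 12.

12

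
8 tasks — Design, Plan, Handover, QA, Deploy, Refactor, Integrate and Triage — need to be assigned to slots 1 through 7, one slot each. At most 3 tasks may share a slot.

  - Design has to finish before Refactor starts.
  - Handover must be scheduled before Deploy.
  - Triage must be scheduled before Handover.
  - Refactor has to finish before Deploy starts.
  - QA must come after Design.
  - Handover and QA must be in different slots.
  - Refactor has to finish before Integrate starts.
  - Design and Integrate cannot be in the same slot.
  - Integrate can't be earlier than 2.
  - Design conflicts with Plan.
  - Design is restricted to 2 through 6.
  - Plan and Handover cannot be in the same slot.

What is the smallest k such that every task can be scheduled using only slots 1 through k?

The precedence chain requires at least 3 distinct slots.
With at most 3 per slot and 8 tasks, at least 3 slots are needed.
Propagating the time windows through the other constraints, Deploy can't land before 4, so the schedule must run through at least slot 4.
4 works (last occupied slot: 4): for example Plan in 1; Deploy in 4; QA in 3; Handover in 2; Design in 2; Refactor in 3; Integrate in 4; Triage in 1.

4 slots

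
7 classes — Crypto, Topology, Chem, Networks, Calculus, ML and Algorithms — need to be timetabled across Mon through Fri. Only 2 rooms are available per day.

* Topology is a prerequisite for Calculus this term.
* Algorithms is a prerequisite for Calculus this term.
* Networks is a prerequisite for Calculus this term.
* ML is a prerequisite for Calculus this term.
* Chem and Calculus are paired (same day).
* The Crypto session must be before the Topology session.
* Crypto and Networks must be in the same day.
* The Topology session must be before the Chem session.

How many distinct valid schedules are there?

57

Splitting on Crypto: it can be Mon (30), Tue (19), Wed (8). Listing each branch's schedules as (Topology, Chem, Networks, Calculus, ML, Algorithms):
Crypto=Mon: (Tue,Thu,Mon,Thu,Tue,Wed) (Tue,Thu,Mon,Thu,Wed,Tue) (Tue,Thu,Mon,Thu,Wed,Wed) (Tue,Fri,Mon,Fri,Tue,Wed) (Tue,Fri,Mon,Fri,Tue,Thu) (Tue,Fri,Mon,Fri,Wed,Tue) (Tue,Fri,Mon,Fri,Wed,Wed) (Tue,Fri,Mon,Fri,Wed,Thu) (Tue,Fri,Mon,Fri,Thu,Tue) (Tue,Fri,Mon,Fri,Thu,Wed) (Tue,Fri,Mon,Fri,Thu,Thu) (Wed,Thu,Mon,Thu,Tue,Tue) (Wed,Thu,Mon,Thu,Tue,Wed) (Wed,Thu,Mon,Thu,Wed,Tue) (Wed,Fri,Mon,Fri,Tue,Tue) (Wed,Fri,Mon,Fri,Tue,Wed) (Wed,Fri,Mon,Fri,Tue,Thu) (Wed,Fri,Mon,Fri,Wed,Tue) (Wed,Fri,Mon,Fri,Wed,Thu) (Wed,Fri,Mon,Fri,Thu,Tue) (Wed,Fri,Mon,Fri,Thu,Wed) (Wed,Fri,Mon,Fri,Thu,Thu) (Thu,Fri,Mon,Fri,Tue,Tue) (Thu,Fri,Mon,Fri,Tue,Wed) (Thu,Fri,Mon,Fri,Tue,Thu) (Thu,Fri,Mon,Fri,Wed,Tue) (Thu,Fri,Mon,Fri,Wed,Wed) (Thu,Fri,Mon,Fri,Wed,Thu) (Thu,Fri,Mon,Fri,Thu,Tue) (Thu,Fri,Mon,Fri,Thu,Wed) — 30.
Crypto=Tue: (Wed,Thu,Tue,Thu,Mon,Mon) (Wed,Thu,Tue,Thu,Mon,Wed) (Wed,Thu,Tue,Thu,Wed,Mon) (Wed,Fri,Tue,Fri,Mon,Mon) (Wed,Fri,Tue,Fri,Mon,Wed) (Wed,Fri,Tue,Fri,Mon,Thu) (Wed,Fri,Tue,Fri,Wed,Mon) (Wed,Fri,Tue,Fri,Wed,Thu) (Wed,Fri,Tue,Fri,Thu,Mon) (Wed,Fri,Tue,Fri,Thu,Wed) (Wed,Fri,Tue,Fri,Thu,Thu) (Thu,Fri,Tue,Fri,Mon,Mon) (Thu,Fri,Tue,Fri,Mon,Wed) (Thu,Fri,Tue,Fri,Mon,Thu) (Thu,Fri,Tue,Fri,Wed,Mon) (Thu,Fri,Tue,Fri,Wed,Wed) (Thu,Fri,Tue,Fri,Wed,Thu) (Thu,Fri,Tue,Fri,Thu,Mon) (Thu,Fri,Tue,Fri,Thu,Wed) — 19.
Crypto=Wed: (Thu,Fri,Wed,Fri,Mon,Mon) (Thu,Fri,Wed,Fri,Mon,Tue) (Thu,Fri,Wed,Fri,Mon,Thu) (Thu,Fri,Wed,Fri,Tue,Mon) (Thu,Fri,Wed,Fri,Tue,Tue) (Thu,Fri,Wed,Fri,Tue,Thu) (Thu,Fri,Wed,Fri,Thu,Mon) (Thu,Fri,Wed,Fri,Thu,Tue) — 8.
Summing: 30 + 19 + 8 = 57.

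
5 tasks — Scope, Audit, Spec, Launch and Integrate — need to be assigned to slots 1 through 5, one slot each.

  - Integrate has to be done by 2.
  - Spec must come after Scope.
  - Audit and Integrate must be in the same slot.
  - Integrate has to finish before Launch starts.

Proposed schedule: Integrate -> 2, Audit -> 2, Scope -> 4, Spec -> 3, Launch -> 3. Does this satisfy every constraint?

No. Spec must come after Scope is not satisfied.

Integrate has to finish before Launch starts — holds.
Audit and Integrate must be in the same slot — holds.
Spec must come after Scope — violated.
Integrate has to be done by 2 — holds.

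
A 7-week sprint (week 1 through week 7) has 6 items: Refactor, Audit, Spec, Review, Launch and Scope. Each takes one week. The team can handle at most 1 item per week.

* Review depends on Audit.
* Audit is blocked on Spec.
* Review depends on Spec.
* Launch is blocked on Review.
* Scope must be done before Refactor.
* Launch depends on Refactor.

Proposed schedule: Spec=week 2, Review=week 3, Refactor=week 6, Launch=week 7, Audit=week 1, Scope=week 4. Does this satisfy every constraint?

No — it violates: Audit is blocked on Spec

Audit is blocked on Spec — violated.
Launch is blocked on Review — holds.
The team can handle at most 1 item per week — holds.
Launch depends on Refactor — holds.
Review depends on Audit — holds.
Review depends on Spec — holds.
Scope must be done before Refactor — holds.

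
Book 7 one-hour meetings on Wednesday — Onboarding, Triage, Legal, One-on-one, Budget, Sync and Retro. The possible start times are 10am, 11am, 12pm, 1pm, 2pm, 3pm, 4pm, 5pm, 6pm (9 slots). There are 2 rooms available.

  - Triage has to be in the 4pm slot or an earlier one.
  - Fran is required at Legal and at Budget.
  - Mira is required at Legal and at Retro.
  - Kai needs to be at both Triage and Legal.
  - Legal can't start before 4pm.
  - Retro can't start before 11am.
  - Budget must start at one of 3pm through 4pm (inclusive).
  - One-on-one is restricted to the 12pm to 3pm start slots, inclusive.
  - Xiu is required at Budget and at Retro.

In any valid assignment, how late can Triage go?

Triage's own window allows nothing later than 4pm.
Triage at 4pm is achievable: Retro=11am, Sync=10am, Budget=3pm, Legal=5pm, Triage=4pm, Onboarding=10am, One-on-one=12pm.

4pm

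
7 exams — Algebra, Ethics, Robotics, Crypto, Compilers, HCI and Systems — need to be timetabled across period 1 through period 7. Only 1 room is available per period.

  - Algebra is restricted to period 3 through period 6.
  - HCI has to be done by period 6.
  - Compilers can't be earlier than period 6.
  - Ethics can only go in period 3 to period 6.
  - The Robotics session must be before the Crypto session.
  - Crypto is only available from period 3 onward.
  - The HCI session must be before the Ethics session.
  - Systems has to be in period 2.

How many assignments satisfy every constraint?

33

Splitting on Algebra: it can be period 3 (9), period 4 (9), period 5 (9), period 6 (6). Listing each branch's schedules as (Ethics, Robotics, Crypto, Compilers, HCI, Systems) by period number:
Algebra=period 3: (4,5,6,7,1,2) (4,5,7,6,1,2) (5,1,6,7,4,2) (5,1,7,6,4,2) (5,4,6,7,1,2) (5,4,7,6,1,2) (6,1,4,7,5,2) (6,1,5,7,4,2) (6,4,5,7,1,2) — 9.
Algebra=period 4: (3,5,6,7,1,2) (3,5,7,6,1,2) (5,1,6,7,3,2) (5,1,7,6,3,2) (5,3,6,7,1,2) (5,3,7,6,1,2) (6,1,3,7,5,2) (6,1,5,7,3,2) (6,3,5,7,1,2) — 9.
Algebra=period 5: (3,4,6,7,1,2) (3,4,7,6,1,2) (4,1,6,7,3,2) (4,1,7,6,3,2) (4,3,6,7,1,2) (4,3,7,6,1,2) (6,1,3,7,4,2) (6,1,4,7,3,2) (6,3,4,7,1,2) — 9.
Algebra=period 6: (3,4,5,7,1,2) (4,1,5,7,3,2) (4,3,5,7,1,2) (5,1,3,7,4,2) (5,1,4,7,3,2) (5,3,4,7,1,2) — 6.
Summing: 9 + 9 + 9 + 6 = 33.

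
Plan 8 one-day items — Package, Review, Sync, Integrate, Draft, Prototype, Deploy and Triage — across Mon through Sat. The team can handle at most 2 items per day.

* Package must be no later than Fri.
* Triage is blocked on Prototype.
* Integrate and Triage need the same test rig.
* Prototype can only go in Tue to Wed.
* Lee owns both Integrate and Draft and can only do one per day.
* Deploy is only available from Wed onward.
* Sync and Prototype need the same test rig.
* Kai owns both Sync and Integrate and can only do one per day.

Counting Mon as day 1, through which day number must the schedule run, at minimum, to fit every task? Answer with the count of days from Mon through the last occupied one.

The precedence chain requires at least 2 distinct days.
With at most 2 per day and 8 tasks, at least 4 days are needed.
Deploy can't be placed before Wed — that is day 3 counting from Mon — so the schedule must run through at least 3 days.
4 works (last occupied day: Thu): for example Draft -> Thu, Sync -> Thu, Package -> Mon, Deploy -> Wed, Review -> Mon, Triage -> Wed, Prototype -> Tue, Integrate -> Tue.

4 days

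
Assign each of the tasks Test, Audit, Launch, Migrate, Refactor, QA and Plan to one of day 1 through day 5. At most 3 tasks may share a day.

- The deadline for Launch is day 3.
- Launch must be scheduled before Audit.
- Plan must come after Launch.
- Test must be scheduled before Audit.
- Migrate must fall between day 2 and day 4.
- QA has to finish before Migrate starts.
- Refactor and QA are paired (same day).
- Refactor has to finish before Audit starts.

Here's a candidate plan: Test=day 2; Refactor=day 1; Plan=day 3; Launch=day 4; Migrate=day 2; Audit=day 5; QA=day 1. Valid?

Refactor and QA are paired (same day) — holds.
Launch must be scheduled before Audit — holds.
Refactor has to finish before Audit starts — holds.
Plan must come after Launch — violated.
QA has to finish before Migrate starts — holds.
The deadline for Launch is day 3 — violated.
Migrate must fall between day 2 and day 4 — holds.
Test must be scheduled before Audit — holds.
At most 3 tasks may share a day — holds.

No — it violates: Plan must come after Launch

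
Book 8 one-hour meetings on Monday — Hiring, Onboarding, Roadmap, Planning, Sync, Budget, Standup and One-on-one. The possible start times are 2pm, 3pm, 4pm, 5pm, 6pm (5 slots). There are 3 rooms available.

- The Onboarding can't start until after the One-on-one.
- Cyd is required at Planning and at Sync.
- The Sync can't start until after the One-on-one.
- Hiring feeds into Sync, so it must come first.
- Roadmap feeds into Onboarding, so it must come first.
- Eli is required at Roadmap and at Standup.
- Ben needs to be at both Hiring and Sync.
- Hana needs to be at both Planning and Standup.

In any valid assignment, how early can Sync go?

Precedence pushes Sync to at least 3pm.
Sync at 3pm is achievable: Planning -> 4pm, Onboarding -> 3pm, Budget -> 3pm, Standup -> 5pm, Hiring -> 2pm, One-on-one -> 2pm, Roadmap -> 2pm, Sync -> 3pm.

3pm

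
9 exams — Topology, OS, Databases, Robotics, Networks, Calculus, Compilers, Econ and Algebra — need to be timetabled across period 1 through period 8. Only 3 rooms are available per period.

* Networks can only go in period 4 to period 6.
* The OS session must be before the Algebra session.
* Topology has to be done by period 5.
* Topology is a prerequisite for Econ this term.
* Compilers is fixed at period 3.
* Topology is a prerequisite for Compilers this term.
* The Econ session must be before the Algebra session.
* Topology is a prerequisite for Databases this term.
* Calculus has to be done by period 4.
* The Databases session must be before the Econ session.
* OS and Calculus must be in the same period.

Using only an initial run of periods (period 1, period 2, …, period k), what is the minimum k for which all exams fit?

4

The precedence chain requires at least 4 distinct periods.
With at most 3 per period and 9 exams, at least 3 periods are needed.
4 works (last occupied period: period 4): for example OS=period 1; Topology=period 1; Networks=period 4; Compilers=period 3; Calculus=period 1; Robotics=period 2; Databases=period 2; Algebra=period 4; Econ=period 3.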